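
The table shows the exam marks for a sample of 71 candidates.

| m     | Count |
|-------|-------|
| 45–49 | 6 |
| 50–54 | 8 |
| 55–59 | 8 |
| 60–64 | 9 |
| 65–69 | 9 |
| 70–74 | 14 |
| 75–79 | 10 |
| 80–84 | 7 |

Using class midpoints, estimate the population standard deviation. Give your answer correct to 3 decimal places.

Midpoints: 47, 52, 57, 62, 67, 72, 77, 82
n = 71, Σfm = 4667, mean = 65.7324
Σfm² = 314809
Σf(m − x̄)² = Σfm² − (Σfm)²/n = 314809 − 4667²/71 = 8035.9155
Population variance = 8035.9155 / 71 = 113.1819
Standard deviation = √113.1819 = 10.6387

10.639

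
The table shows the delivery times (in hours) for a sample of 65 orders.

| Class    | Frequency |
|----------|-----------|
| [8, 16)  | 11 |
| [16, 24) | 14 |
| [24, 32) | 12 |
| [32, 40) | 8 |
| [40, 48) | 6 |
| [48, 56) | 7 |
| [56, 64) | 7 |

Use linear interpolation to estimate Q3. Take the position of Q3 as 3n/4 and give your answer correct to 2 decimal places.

45.00

Cumulative frequencies: 11, 25, 37, 45, 51, 58, 65
n = 65; position = 3n/4 = 48.75.
This falls in the class [40, 48): L = 40, F = 45, f = 6, h = 8.
Upper quartile ≈ 40 + ((48.75 − 45) / 6) × 8 = 45.0000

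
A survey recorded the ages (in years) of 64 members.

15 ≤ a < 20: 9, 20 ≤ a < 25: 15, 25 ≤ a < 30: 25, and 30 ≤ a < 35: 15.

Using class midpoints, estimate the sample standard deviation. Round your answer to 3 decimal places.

Midpoints: 17.5, 22.5, 27.5, 32.5
n = 64, Σfm = 1670, mean = 26.0938
Σfm² = 45100
Σf(m − x̄)² = Σfm² − (Σfm)²/n = 45100 − 1670²/64 = 1523.4375
Sample variance = 1523.4375 / 63 = 24.1815
Standard deviation = √24.1815 = 4.9175

4.917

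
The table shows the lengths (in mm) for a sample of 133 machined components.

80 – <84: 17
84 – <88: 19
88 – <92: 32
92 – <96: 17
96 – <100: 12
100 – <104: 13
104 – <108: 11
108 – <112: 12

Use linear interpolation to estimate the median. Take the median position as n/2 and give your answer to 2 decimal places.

91.81

Cumulative frequencies: 17, 36, 68, 85, 97, 110, 121, 133
n = 133; position = n/2 = 66.5.
This falls in the class 88 – <92: L = 88, F = 36, f = 32, h = 4.
Median ≈ 88 + ((66.5 − 36) / 32) × 4 = 91.8125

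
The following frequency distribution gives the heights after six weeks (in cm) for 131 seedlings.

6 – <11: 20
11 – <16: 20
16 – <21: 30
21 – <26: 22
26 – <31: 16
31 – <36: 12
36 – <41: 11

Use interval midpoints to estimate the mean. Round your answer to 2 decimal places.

21.32

Midpoints: 8.5, 13.5, 18.5, 23.5, 28.5, 33.5, 38.5
Σfm = 20×8.5 + 20×13.5 + 30×18.5 + 22×23.5 + 16×28.5 + 12×33.5 + 11×38.5 = 2793.5
n = Σf = 131
Mean = 2793.5 / 131 = 21.3244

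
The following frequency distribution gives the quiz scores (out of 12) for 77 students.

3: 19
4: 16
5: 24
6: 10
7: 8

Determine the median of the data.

Cumulative frequencies: 19, 35, 59, 69, 77
n = 77, so the median is the value in position (n+1)/2 = 39.
Position 39 falls at value 5.

5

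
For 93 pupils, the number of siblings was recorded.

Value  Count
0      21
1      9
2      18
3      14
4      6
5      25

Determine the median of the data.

2

Cumulative frequencies: 21, 30, 48, 62, 68, 93
n = 93, so the median is the value in position (n+1)/2 = 47.
Position 47 falls at value 2.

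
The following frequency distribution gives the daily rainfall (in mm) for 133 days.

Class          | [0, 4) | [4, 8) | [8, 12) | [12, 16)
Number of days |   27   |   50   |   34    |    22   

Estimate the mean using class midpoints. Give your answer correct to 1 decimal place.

7.5

Midpoints: 2, 6, 10, 14
Σfm = 27×2 + 50×6 + 34×10 + 22×14 = 1002
n = Σf = 133
Mean = 1002 / 133 = 7.5338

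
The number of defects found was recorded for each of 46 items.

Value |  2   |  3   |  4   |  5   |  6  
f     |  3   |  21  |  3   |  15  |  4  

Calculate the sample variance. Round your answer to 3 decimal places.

Values: 2, 3, 4, 5, 6
n = 46, Σfx = 180, mean = 3.9130
Σfx² = 768
Σf(x − x̄)² = Σfx² − (Σfx)²/n = 768 − 180²/46 = 63.6522
Sample variance = 63.6522 / 45 = 1.4145

1.414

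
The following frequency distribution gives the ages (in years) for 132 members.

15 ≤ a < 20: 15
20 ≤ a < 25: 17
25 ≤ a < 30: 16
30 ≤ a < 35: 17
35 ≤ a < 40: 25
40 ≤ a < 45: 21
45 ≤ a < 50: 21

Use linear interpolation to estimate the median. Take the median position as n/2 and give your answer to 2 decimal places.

35.20

Cumulative frequencies: 15, 32, 48, 65, 90, 111, 132
n = 132; position = n/2 = 66.
This falls in the class 35 ≤ a < 40: L = 35, F = 65, f = 25, h = 5.
Median ≈ 35 + ((66 − 65) / 25) × 5 = 35.2000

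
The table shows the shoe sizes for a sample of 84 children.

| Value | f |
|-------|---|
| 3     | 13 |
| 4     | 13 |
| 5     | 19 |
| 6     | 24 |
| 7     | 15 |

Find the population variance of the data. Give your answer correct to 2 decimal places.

1.74

Values: 3, 4, 5, 6, 7
n = 84, Σfx = 435, mean = 5.1786
Σfx² = 2399
Σf(x − x̄)² = Σfx² − (Σfx)²/n = 2399 − 435²/84 = 146.3214
Population variance = 146.3214 / 84 = 1.7419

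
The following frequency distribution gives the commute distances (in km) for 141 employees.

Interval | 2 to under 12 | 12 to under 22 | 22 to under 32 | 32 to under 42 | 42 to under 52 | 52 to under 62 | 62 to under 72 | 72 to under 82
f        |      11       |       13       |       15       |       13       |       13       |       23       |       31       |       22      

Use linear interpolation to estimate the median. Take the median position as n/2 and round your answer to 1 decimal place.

54.4

Cumulative frequencies: 11, 24, 39, 52, 65, 88, 119, 141
n = 141; position = n/2 = 70.5.
This falls in the class 52 to under 62: L = 52, F = 65, f = 23, h = 10.
Median ≈ 52 + ((70.5 − 65) / 23) × 10 = 54.3913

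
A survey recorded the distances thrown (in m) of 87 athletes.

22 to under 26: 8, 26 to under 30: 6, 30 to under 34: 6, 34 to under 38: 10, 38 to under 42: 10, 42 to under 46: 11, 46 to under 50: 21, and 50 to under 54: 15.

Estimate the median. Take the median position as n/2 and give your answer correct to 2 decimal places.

Cumulative frequencies: 8, 14, 20, 30, 40, 51, 72, 87
n = 87; position = n/2 = 43.5.
This falls in the class 42 to under 46: L = 42, F = 40, f = 11, h = 4.
Median ≈ 42 + ((43.5 − 40) / 11) × 4 = 43.2727

43.27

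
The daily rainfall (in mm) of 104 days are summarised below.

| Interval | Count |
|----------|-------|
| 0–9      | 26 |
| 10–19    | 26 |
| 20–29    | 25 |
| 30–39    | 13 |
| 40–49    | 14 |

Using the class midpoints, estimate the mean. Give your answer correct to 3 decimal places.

20.942

Midpoints: 4.5, 14.5, 24.5, 34.5, 44.5
Σfm = 26×4.5 + 26×14.5 + 25×24.5 + 13×34.5 + 14×44.5 = 2178
n = Σf = 104
Mean = 2178 / 104 = 20.9423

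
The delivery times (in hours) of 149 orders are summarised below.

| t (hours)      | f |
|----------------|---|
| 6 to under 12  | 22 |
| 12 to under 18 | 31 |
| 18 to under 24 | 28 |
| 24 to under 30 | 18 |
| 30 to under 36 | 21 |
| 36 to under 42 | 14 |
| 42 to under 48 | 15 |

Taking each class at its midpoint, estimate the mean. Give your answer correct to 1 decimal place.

24.5

Midpoints: 9, 15, 21, 27, 33, 39, 45
Σfm = 22×9 + 31×15 + 28×21 + 18×27 + 21×33 + 14×39 + 15×45 = 3651
n = Σf = 149
Mean = 3651 / 149 = 24.5034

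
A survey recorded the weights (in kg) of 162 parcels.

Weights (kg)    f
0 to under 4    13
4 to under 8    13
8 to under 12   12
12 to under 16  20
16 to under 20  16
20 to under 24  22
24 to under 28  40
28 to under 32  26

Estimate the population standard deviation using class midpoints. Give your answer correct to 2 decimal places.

8.87

Midpoints: 2, 6, 10, 14, 18, 22, 26, 30
n = 162, Σfm = 3096, mean = 19.1111
Σfm² = 71912
Σf(m − x̄)² = Σfm² − (Σfm)²/n = 71912 − 3096²/162 = 12744.0000
Population variance = 12744.0000 / 162 = 78.6667
Standard deviation = √78.6667 = 8.8694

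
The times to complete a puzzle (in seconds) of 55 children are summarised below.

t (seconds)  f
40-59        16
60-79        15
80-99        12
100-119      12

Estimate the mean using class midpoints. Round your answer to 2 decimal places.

Midpoints: 49.5, 69.5, 89.5, 109.5
Σfm = 16×49.5 + 15×69.5 + 12×89.5 + 12×109.5 = 4222.5
n = Σf = 55
Mean = 4222.5 / 55 = 76.7727

76.77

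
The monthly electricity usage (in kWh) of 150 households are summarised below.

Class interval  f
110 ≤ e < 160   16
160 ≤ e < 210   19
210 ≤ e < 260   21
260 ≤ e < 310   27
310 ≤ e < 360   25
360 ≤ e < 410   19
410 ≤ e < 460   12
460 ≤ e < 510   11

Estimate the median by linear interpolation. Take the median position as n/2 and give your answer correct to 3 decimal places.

295.185

Cumulative frequencies: 16, 35, 56, 83, 108, 127, 139, 150
n = 150; position = n/2 = 75.
This falls in the class 260 ≤ e < 310: L = 260, F = 56, f = 27, h = 50.
Median ≈ 260 + ((75 − 56) / 27) × 50 = 295.1852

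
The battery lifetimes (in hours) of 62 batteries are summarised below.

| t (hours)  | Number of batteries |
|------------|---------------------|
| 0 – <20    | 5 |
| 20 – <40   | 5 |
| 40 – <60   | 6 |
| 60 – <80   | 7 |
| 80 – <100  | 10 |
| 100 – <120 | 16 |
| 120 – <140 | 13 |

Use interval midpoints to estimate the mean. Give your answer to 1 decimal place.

Midpoints: 10, 30, 50, 70, 90, 110, 130
Σfm = 5×10 + 5×30 + 6×50 + 7×70 + 10×90 + 16×110 + 13×130 = 5340
n = Σf = 62
Mean = 5340 / 62 = 86.1290

86.1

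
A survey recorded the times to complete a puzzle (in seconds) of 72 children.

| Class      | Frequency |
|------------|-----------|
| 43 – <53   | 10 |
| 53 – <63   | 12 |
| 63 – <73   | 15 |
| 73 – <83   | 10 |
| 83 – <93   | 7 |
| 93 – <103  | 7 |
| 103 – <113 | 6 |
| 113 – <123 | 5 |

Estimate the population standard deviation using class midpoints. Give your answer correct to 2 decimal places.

21.10

Midpoints: 48, 58, 68, 78, 88, 98, 108, 118
n = 72, Σfm = 5516, mean = 76.6111
Σfm² = 454648
Σf(m − x̄)² = Σfm² − (Σfm)²/n = 454648 − 5516²/72 = 32061.1111
Population variance = 32061.1111 / 72 = 445.2932
Standard deviation = √445.2932 = 21.1020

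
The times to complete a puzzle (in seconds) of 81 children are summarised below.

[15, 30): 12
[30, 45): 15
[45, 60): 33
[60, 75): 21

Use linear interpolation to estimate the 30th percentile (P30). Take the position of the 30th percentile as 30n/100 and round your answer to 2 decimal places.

Cumulative frequencies: 12, 27, 60, 81
n = 81; position = 30n/100 = 24.3.
This falls in the class [30, 45): L = 30, F = 12, f = 15, h = 15.
30th percentile ≈ 30 + ((24.3 − 12) / 15) × 15 = 42.3000

42.30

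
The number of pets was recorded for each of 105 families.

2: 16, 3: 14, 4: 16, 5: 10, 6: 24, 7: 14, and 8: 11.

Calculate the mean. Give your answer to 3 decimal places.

Values: 2, 3, 4, 5, 6, 7, 8
Σfx = 16×2 + 14×3 + 16×4 + 10×5 + 24×6 + 14×7 + 11×8 = 518
n = Σf = 105
Mean = 518 / 105 = 4.9333

4.933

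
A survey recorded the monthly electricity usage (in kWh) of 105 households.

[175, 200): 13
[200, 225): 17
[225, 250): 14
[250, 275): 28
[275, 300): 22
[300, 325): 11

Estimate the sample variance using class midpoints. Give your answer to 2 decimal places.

1486.72

Midpoints: 187.5, 212.5, 237.5, 262.5, 287.5, 312.5
n = 105, Σfm = 26487.5, mean = 252.2619
Σfm² = 6836406.25
Σf(m − x̄)² = Σfm² − (Σfm)²/n = 6836406.25 − 26487.5²/105 = 154619.0476
Sample variance = 154619.0476 / 104 = 1486.7216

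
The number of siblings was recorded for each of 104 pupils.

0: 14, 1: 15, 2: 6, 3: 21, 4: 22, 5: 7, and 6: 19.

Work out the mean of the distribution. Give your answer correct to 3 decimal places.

Values: 0, 1, 2, 3, 4, 5, 6
Σfx = 14×0 + 15×1 + 6×2 + 21×3 + 22×4 + 7×5 + 19×6 = 327
n = Σf = 104
Mean = 327 / 104 = 3.1442

3.144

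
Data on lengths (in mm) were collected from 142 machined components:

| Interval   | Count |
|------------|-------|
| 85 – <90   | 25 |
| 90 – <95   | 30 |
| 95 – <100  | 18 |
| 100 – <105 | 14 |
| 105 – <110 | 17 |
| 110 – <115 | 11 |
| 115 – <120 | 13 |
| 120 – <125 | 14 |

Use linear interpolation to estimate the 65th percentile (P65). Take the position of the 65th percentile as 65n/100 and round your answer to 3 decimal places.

106.559

Cumulative frequencies: 25, 55, 73, 87, 104, 115, 128, 142
n = 142; position = 65n/100 = 92.3.
This falls in the class 105 – <110: L = 105, F = 87, f = 17, h = 5.
65th percentile ≈ 105 + ((92.3 − 87) / 17) × 5 = 106.5588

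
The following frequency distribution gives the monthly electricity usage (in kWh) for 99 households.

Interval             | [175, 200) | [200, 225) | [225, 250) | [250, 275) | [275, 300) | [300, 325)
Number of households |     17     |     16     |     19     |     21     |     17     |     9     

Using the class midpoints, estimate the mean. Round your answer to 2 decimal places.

245.58

Midpoints: 187.5, 212.5, 237.5, 262.5, 287.5, 312.5
Σfm = 17×187.5 + 16×212.5 + 19×237.5 + 21×262.5 + 17×287.5 + 9×312.5 = 24312.5
n = Σf = 99
Mean = 24312.5 / 99 = 245.5808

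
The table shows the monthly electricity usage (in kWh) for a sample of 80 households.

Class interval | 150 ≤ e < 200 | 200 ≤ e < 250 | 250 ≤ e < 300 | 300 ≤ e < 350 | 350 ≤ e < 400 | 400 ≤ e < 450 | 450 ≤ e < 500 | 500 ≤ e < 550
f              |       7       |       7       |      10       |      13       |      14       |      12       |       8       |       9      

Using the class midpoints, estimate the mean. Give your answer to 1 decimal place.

Midpoints: 175, 225, 275, 325, 375, 425, 475, 525
Σfm = 7×175 + 7×225 + 10×275 + 13×325 + 14×375 + 12×425 + 8×475 + 9×525 = 28650
n = Σf = 80
Mean = 28650 / 80 = 358.1250

358.1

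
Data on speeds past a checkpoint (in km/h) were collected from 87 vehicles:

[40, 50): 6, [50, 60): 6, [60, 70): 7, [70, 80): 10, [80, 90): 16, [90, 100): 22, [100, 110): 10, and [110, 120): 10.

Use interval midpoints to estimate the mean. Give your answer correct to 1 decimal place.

Midpoints: 45, 55, 65, 75, 85, 95, 105, 115
Σfm = 6×45 + 6×55 + 7×65 + 10×75 + 16×85 + 22×95 + 10×105 + 10×115 = 7455
n = Σf = 87
Mean = 7455 / 87 = 85.6897

85.7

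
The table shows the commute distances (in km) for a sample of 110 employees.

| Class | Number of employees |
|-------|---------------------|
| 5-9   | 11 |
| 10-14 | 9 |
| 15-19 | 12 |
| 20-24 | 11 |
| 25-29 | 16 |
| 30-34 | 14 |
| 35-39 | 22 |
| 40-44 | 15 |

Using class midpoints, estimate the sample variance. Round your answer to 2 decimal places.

Midpoints: 7, 12, 17, 22, 27, 32, 37, 42
n = 110, Σfm = 2955, mean = 26.8636
Σfm² = 93205
Σf(m − x̄)² = Σfm² − (Σfm)²/n = 93205 − 2955²/110 = 13822.9545
Sample variance = 13822.9545 / 109 = 126.8161

126.82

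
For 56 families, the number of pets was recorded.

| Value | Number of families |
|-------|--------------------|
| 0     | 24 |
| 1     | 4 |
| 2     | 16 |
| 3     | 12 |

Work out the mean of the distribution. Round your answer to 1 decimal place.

Values: 0, 1, 2, 3
Σfx = 24×0 + 4×1 + 16×2 + 12×3 = 72
n = Σf = 56
Mean = 72 / 56 = 1.2857

1.3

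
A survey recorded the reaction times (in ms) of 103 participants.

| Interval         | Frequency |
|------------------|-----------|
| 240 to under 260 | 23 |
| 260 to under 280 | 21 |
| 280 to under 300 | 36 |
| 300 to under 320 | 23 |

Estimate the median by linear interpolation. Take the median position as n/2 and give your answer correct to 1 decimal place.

284.2

Cumulative frequencies: 23, 44, 80, 103
n = 103; position = n/2 = 51.5.
This falls in the class 280 to under 300: L = 280, F = 44, f = 36, h = 20.
Median ≈ 280 + ((51.5 − 44) / 36) × 20 = 284.1667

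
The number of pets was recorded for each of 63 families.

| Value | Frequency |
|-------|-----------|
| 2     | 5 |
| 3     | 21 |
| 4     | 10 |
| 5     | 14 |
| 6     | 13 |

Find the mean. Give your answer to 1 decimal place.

4.1

Values: 2, 3, 4, 5, 6
Σfx = 5×2 + 21×3 + 10×4 + 14×5 + 13×6 = 261
n = Σf = 63
Mean = 261 / 63 = 4.1429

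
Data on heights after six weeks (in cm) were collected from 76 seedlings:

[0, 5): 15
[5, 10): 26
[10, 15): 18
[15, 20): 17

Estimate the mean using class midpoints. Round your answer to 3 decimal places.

9.934

Midpoints: 2.5, 7.5, 12.5, 17.5
Σfm = 15×2.5 + 26×7.5 + 18×12.5 + 17×17.5 = 755
n = Σf = 76
Mean = 755 / 76 = 9.9342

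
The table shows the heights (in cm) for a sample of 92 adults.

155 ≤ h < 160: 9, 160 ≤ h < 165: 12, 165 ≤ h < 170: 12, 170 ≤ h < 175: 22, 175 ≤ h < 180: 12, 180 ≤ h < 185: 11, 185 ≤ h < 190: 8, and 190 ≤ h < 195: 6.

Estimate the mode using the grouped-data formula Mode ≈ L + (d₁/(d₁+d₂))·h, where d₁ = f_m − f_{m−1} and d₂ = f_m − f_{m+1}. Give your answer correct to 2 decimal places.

Modal class: 170 ≤ h < 175 (highest frequency 22).
d₁ = 22 − 12 = 10, d₂ = 22 − 12 = 10
Mode ≈ 170 + (10/(10+10)) × 5 = 170 + 2.5000 = 172.5000

172.50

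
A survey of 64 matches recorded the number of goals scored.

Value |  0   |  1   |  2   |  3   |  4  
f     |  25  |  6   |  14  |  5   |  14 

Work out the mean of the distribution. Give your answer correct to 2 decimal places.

1.64

Values: 0, 1, 2, 3, 4
Σfx = 25×0 + 6×1 + 14×2 + 5×3 + 14×4 = 105
n = Σf = 64
Mean = 105 / 64 = 1.6406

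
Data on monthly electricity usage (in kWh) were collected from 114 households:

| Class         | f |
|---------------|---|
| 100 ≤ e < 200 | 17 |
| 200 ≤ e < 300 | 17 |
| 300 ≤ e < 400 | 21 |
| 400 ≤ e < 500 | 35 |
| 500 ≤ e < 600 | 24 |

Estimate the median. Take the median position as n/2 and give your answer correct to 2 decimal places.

Cumulative frequencies: 17, 34, 55, 90, 114
n = 114; position = n/2 = 57.
This falls in the class 400 ≤ e < 500: L = 400, F = 55, f = 35, h = 100.
Median ≈ 400 + ((57 − 55) / 35) × 100 = 405.7143

405.71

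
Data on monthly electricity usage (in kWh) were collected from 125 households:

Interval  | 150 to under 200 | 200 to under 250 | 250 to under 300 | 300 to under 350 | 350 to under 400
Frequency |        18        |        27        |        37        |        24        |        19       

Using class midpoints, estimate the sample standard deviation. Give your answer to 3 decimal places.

63.340

Midpoints: 175, 225, 275, 325, 375
n = 125, Σfm = 34325, mean = 274.6000
Σfm² = 9923125
Σf(m − x̄)² = Σfm² − (Σfm)²/n = 9923125 − 34325²/125 = 497480.0000
Sample variance = 497480.0000 / 124 = 4011.9355
Standard deviation = √4011.9355 = 63.3398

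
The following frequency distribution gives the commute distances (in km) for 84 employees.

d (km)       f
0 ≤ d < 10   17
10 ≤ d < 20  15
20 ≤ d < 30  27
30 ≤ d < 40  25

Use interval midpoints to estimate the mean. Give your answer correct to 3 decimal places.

Midpoints: 5, 15, 25, 35
Σfm = 17×5 + 15×15 + 27×25 + 25×35 = 1860
n = Σf = 84
Mean = 1860 / 84 = 22.1429

22.143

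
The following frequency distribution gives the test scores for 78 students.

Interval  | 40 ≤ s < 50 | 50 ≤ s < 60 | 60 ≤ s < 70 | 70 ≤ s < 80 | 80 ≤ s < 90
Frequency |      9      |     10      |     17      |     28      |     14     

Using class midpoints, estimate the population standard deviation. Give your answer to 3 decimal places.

Midpoints: 45, 55, 65, 75, 85
n = 78, Σfm = 5350, mean = 68.5897
Σfm² = 378950
Σf(m − x̄)² = Σfm² − (Σfm)²/n = 378950 − 5350²/78 = 11994.8718
Population variance = 11994.8718 / 78 = 153.7804
Standard deviation = √153.7804 = 12.4008

12.401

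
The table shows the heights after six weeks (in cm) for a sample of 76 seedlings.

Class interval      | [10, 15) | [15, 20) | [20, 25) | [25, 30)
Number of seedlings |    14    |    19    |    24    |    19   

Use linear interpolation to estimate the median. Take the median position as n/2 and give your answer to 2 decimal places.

21.04

Cumulative frequencies: 14, 33, 57, 76
n = 76; position = n/2 = 38.
This falls in the class [20, 25): L = 20, F = 33, f = 24, h = 5.
Median ≈ 20 + ((38 − 33) / 24) × 5 = 21.0417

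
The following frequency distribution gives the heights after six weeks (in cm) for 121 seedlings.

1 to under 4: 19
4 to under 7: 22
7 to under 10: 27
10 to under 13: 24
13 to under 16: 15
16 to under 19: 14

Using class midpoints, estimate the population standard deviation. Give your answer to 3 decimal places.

4.702

Midpoints: 2.5, 5.5, 8.5, 11.5, 14.5, 17.5
n = 121, Σfm = 1136.5, mean = 9.3926
Σfm² = 13350.25
Σf(m − x̄)² = Σfm² − (Σfm)²/n = 13350.25 − 1136.5²/121 = 2675.6033
Population variance = 2675.6033 / 121 = 22.1124
Standard deviation = √22.1124 = 4.7024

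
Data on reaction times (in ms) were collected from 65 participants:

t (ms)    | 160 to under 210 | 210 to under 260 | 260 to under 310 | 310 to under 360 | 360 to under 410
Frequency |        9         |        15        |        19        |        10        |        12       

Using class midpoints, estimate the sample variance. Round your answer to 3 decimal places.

Midpoints: 185, 235, 285, 335, 385
n = 65, Σfm = 18575, mean = 285.7692
Σfm² = 5580625
Σf(m − x̄)² = Σfm² − (Σfm)²/n = 5580625 − 18575²/65 = 272461.5385
Sample variance = 272461.5385 / 64 = 4257.2115

4257.212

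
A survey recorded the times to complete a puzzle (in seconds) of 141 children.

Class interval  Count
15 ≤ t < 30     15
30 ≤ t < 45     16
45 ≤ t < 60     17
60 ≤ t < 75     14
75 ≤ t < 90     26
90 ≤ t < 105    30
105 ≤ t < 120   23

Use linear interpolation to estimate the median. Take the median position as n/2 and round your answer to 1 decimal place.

Cumulative frequencies: 15, 31, 48, 62, 88, 118, 141
n = 141; position = n/2 = 70.5.
This falls in the class 75 ≤ t < 90: L = 75, F = 62, f = 26, h = 15.
Median ≈ 75 + ((70.5 − 62) / 26) × 15 = 79.9038

79.9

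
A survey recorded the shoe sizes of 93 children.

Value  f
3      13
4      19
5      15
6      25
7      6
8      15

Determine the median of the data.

5

Cumulative frequencies: 13, 32, 47, 72, 78, 93
n = 93, so the median is the value in position (n+1)/2 = 47.
Position 47 falls at value 5.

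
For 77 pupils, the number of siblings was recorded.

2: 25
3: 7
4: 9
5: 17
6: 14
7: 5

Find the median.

4

Cumulative frequencies: 25, 32, 41, 58, 72, 77
n = 77, so the median is the value in position (n+1)/2 = 39.
Position 39 falls at value 4.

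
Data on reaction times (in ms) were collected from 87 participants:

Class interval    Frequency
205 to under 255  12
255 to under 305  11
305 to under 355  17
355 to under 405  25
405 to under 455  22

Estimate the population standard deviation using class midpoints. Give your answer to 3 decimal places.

67.533

Midpoints: 230, 280, 330, 380, 430
n = 87, Σfm = 30410, mean = 349.5402
Σfm² = 11026300
Σf(m − x̄)² = Σfm² − (Σfm)²/n = 11026300 − 30410²/87 = 396781.6092
Population variance = 396781.6092 / 87 = 4560.7082
Standard deviation = √4560.7082 = 67.5330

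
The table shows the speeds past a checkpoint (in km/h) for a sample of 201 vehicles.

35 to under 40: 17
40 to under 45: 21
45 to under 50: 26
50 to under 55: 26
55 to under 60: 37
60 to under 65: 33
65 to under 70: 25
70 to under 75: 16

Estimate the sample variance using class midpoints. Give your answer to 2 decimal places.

104.72

Midpoints: 37.5, 42.5, 47.5, 52.5, 57.5, 62.5, 67.5, 72.5
n = 201, Σfm = 11167.5, mean = 55.5597
Σfm² = 641406.25
Σf(m − x̄)² = Σfm² − (Σfm)²/n = 641406.25 − 11167.5²/201 = 20943.2836
Sample variance = 20943.2836 / 200 = 104.7164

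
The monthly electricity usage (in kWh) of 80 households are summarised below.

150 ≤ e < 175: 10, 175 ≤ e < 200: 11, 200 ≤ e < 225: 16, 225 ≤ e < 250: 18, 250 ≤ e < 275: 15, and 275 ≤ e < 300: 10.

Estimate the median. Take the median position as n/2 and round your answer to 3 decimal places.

229.167

Cumulative frequencies: 10, 21, 37, 55, 70, 80
n = 80; position = n/2 = 40.
This falls in the class 225 ≤ e < 250: L = 225, F = 37, f = 18, h = 25.
Median ≈ 225 + ((40 − 37) / 18) × 25 = 229.1667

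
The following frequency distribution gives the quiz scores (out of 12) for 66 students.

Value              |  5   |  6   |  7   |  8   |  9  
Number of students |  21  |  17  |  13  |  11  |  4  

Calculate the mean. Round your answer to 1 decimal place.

6.4

Values: 5, 6, 7, 8, 9
Σfx = 21×5 + 17×6 + 13×7 + 11×8 + 4×9 = 422
n = Σf = 66
Mean = 422 / 66 = 6.3939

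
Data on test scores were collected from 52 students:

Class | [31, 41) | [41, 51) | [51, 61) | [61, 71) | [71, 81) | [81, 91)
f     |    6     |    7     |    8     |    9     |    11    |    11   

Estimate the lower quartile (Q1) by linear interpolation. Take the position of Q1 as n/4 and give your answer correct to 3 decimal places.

51.000

Cumulative frequencies: 6, 13, 21, 30, 41, 52
n = 52; position = n/4 = 13.
This falls in the class [41, 51): L = 41, F = 6, f = 7, h = 10.
Lower quartile ≈ 41 + ((13 − 6) / 7) × 10 = 51.0000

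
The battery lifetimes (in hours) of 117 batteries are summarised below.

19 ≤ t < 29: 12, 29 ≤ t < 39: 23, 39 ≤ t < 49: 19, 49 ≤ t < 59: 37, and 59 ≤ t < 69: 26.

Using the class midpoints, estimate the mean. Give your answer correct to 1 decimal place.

47.6

Midpoints: 24, 34, 44, 54, 64
Σfm = 12×24 + 23×34 + 19×44 + 37×54 + 26×64 = 5568
n = Σf = 117
Mean = 5568 / 117 = 47.5897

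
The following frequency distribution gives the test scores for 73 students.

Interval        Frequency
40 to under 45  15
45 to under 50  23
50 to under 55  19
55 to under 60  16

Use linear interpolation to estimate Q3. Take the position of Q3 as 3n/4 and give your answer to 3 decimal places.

54.408

Cumulative frequencies: 15, 38, 57, 73
n = 73; position = 3n/4 = 54.75.
This falls in the class 50 to under 55: L = 50, F = 38, f = 19, h = 5.
Upper quartile ≈ 50 + ((54.75 − 38) / 19) × 5 = 54.4079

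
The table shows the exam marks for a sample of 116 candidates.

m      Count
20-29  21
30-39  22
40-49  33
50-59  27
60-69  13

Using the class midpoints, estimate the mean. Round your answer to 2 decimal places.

Midpoints: 24.5, 34.5, 44.5, 54.5, 64.5
Σfm = 21×24.5 + 22×34.5 + 33×44.5 + 27×54.5 + 13×64.5 = 5052
n = Σf = 116
Mean = 5052 / 116 = 43.5517

43.55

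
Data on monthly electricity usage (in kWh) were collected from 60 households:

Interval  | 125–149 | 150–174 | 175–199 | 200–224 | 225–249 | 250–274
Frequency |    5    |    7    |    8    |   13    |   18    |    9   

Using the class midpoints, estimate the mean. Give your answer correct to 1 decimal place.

211.6

Midpoints: 137, 162, 187, 212, 237, 262
Σfm = 5×137 + 7×162 + 8×187 + 13×212 + 18×237 + 9×262 = 12695
n = Σf = 60
Mean = 12695 / 60 = 211.5833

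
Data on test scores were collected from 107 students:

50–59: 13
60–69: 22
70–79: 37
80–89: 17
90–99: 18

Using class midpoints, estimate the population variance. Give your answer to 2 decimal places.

152.12

Midpoints: 54.5, 64.5, 74.5, 84.5, 94.5
n = 107, Σfm = 8021.5, mean = 74.9673
Σfm² = 617626.75
Σf(m − x̄)² = Σfm² − (Σfm)²/n = 617626.75 − 8021.5²/107 = 16276.6355
Population variance = 16276.6355 / 107 = 152.1181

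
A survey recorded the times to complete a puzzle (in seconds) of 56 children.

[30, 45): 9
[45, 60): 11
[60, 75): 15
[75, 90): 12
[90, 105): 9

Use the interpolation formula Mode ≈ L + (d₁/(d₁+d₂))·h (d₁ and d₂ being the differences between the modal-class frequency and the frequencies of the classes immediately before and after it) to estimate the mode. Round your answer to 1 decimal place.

Modal class: [60, 75) (highest frequency 15).
d₁ = 15 − 11 = 4, d₂ = 15 − 12 = 3
Mode ≈ 60 + (4/(4+3)) × 15 = 60 + 8.5714 = 68.5714

68.6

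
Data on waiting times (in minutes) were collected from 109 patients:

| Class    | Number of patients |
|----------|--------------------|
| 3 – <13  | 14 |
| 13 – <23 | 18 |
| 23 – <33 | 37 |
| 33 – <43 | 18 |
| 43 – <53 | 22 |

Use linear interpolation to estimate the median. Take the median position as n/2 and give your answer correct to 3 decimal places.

29.081

Cumulative frequencies: 14, 32, 69, 87, 109
n = 109; position = n/2 = 54.5.
This falls in the class 23 – <33: L = 23, F = 32, f = 37, h = 10.
Median ≈ 23 + ((54.5 − 32) / 37) × 10 = 29.0811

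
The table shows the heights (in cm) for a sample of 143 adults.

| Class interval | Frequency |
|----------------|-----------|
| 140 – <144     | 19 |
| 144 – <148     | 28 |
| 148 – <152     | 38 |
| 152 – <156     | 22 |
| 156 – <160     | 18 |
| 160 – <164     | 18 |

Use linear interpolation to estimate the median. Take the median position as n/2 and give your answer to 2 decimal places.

Cumulative frequencies: 19, 47, 85, 107, 125, 143
n = 143; position = n/2 = 71.5.
This falls in the class 148 – <152: L = 148, F = 47, f = 38, h = 4.
Median ≈ 148 + ((71.5 − 47) / 38) × 4 = 150.5789

150.58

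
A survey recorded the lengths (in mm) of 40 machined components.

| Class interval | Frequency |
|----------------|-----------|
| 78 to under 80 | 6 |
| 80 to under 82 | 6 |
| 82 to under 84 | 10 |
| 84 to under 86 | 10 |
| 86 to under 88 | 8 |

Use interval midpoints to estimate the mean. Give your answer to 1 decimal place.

Midpoints: 79, 81, 83, 85, 87
Σfm = 6×79 + 6×81 + 10×83 + 10×85 + 8×87 = 3336
n = Σf = 40
Mean = 3336 / 40 = 83.4000

83.4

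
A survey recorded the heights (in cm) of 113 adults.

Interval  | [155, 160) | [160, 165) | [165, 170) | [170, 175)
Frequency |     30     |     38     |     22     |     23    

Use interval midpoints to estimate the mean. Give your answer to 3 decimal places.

Midpoints: 157.5, 162.5, 167.5, 172.5
Σfm = 30×157.5 + 38×162.5 + 22×167.5 + 23×172.5 = 18552.5
n = Σf = 113
Mean = 18552.5 / 113 = 164.1814

164.181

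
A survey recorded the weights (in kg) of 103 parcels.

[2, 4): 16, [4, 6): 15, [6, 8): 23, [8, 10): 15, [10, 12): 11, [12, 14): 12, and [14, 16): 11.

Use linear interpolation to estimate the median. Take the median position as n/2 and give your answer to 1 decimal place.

7.8

Cumulative frequencies: 16, 31, 54, 69, 80, 92, 103
n = 103; position = n/2 = 51.5.
This falls in the class [6, 8): L = 6, F = 31, f = 23, h = 2.
Median ≈ 6 + ((51.5 − 31) / 23) × 2 = 7.7826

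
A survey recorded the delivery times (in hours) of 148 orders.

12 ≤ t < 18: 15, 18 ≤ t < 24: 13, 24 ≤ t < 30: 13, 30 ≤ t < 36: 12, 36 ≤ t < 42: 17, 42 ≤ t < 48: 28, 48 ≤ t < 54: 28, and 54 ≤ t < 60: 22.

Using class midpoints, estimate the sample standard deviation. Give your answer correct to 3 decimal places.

Midpoints: 15, 21, 27, 33, 39, 45, 51, 57
n = 148, Σfm = 5850, mean = 39.5270
Σfm² = 258516
Σf(m − x̄)² = Σfm² − (Σfm)²/n = 258516 − 5850²/148 = 27282.8919
Sample variance = 27282.8919 / 147 = 185.5979
Standard deviation = √185.5979 = 13.6234

13.623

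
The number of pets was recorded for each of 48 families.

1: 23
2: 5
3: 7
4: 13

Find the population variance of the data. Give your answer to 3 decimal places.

Values: 1, 2, 3, 4
n = 48, Σfx = 106, mean = 2.2083
Σfx² = 314
Σf(x − x̄)² = Σfx² − (Σfx)²/n = 314 − 106²/48 = 79.9167
Population variance = 79.9167 / 48 = 1.6649

1.665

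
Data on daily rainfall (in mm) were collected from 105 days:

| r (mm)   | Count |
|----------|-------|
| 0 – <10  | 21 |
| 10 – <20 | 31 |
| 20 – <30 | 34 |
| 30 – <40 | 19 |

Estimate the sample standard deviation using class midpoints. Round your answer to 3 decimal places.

10.107

Midpoints: 5, 15, 25, 35
n = 105, Σfm = 2085, mean = 19.8571
Σfm² = 52025
Σf(m − x̄)² = Σfm² − (Σfm)²/n = 52025 − 2085²/105 = 10622.8571
Sample variance = 10622.8571 / 104 = 102.1429
Standard deviation = √102.1429 = 10.1066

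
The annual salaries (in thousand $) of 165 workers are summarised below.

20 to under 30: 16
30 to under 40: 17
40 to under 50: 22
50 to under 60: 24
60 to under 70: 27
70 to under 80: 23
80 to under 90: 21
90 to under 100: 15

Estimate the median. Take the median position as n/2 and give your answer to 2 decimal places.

61.30

Cumulative frequencies: 16, 33, 55, 79, 106, 129, 150, 165
n = 165; position = n/2 = 82.5.
This falls in the class 60 to under 70: L = 60, F = 79, f = 27, h = 10.
Median ≈ 60 + ((82.5 − 79) / 27) × 10 = 61.2963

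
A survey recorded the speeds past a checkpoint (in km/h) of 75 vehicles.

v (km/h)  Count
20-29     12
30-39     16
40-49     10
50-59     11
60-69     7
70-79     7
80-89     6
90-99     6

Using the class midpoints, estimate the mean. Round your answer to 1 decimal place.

Midpoints: 24.5, 34.5, 44.5, 54.5, 64.5, 74.5, 84.5, 94.5
Σfm = 12×24.5 + 16×34.5 + 10×44.5 + 11×54.5 + 7×64.5 + 7×74.5 + 6×84.5 + 6×94.5 = 3937.5
n = Σf = 75
Mean = 3937.5 / 75 = 52.5000

52.5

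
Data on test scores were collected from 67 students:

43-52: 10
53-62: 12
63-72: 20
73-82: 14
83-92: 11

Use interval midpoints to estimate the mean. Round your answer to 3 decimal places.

Midpoints: 47.5, 57.5, 67.5, 77.5, 87.5
Σfm = 10×47.5 + 12×57.5 + 20×67.5 + 14×77.5 + 11×87.5 = 4562.5
n = Σf = 67
Mean = 4562.5 / 67 = 68.0970

68.097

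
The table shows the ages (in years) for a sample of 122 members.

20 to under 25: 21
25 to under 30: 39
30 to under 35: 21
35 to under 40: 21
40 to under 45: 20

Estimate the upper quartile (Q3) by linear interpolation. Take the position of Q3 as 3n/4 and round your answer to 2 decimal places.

Cumulative frequencies: 21, 60, 81, 102, 122
n = 122; position = 3n/4 = 91.5.
This falls in the class 35 to under 40: L = 35, F = 81, f = 21, h = 5.
Upper quartile ≈ 35 + ((91.5 − 81) / 21) × 5 = 37.5000

37.50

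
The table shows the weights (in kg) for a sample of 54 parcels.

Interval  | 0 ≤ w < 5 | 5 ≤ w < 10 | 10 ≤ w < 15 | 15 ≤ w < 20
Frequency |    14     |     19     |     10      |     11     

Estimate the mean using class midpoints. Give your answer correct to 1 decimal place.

9.2

Midpoints: 2.5, 7.5, 12.5, 17.5
Σfm = 14×2.5 + 19×7.5 + 10×12.5 + 11×17.5 = 495
n = Σf = 54
Mean = 495 / 54 = 9.1667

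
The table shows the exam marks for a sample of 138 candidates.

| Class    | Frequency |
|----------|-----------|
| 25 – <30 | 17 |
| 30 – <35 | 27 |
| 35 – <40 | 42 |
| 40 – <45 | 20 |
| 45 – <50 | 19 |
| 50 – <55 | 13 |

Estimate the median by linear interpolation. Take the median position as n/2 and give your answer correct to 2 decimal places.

Cumulative frequencies: 17, 44, 86, 106, 125, 138
n = 138; position = n/2 = 69.
This falls in the class 35 – <40: L = 35, F = 44, f = 42, h = 5.
Median ≈ 35 + ((69 − 44) / 42) × 5 = 37.9762

37.98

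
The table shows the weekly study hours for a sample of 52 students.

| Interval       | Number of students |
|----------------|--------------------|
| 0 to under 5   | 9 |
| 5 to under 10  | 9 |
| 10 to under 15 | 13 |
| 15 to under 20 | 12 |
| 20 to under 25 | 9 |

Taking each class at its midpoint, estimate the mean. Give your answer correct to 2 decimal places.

Midpoints: 2.5, 7.5, 12.5, 17.5, 22.5
Σfm = 9×2.5 + 9×7.5 + 13×12.5 + 12×17.5 + 9×22.5 = 665
n = Σf = 52
Mean = 665 / 52 = 12.7885

12.79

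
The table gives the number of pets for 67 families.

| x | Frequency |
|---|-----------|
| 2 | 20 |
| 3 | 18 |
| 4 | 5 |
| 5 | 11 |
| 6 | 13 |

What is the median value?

Cumulative frequencies: 20, 38, 43, 54, 67
n = 67, so the median is the value in position (n+1)/2 = 34.
Position 34 falls at value 3.

3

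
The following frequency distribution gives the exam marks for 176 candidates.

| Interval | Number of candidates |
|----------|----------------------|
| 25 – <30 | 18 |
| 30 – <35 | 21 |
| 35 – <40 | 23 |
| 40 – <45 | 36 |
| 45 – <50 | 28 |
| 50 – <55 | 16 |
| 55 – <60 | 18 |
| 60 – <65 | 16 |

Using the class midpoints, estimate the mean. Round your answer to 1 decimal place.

44.2

Midpoints: 27.5, 32.5, 37.5, 42.5, 47.5, 52.5, 57.5, 62.5
Σfm = 18×27.5 + 21×32.5 + 23×37.5 + 36×42.5 + 28×47.5 + 16×52.5 + 18×57.5 + 16×62.5 = 7775
n = Σf = 176
Mean = 7775 / 176 = 44.1761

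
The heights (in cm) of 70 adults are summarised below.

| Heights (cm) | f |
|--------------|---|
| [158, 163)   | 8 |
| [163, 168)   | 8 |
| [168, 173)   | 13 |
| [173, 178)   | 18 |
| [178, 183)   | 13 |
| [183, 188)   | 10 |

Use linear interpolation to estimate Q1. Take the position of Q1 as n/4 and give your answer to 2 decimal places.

168.58

Cumulative frequencies: 8, 16, 29, 47, 60, 70
n = 70; position = n/4 = 17.5.
This falls in the class [168, 173): L = 168, F = 16, f = 13, h = 5.
Lower quartile ≈ 168 + ((17.5 − 16) / 13) × 5 = 168.5769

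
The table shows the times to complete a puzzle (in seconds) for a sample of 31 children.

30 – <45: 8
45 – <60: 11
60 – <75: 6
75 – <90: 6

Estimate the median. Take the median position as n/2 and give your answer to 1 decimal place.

55.2

Cumulative frequencies: 8, 19, 25, 31
n = 31; position = n/2 = 15.5.
This falls in the class 45 – <60: L = 45, F = 8, f = 11, h = 15.
Median ≈ 45 + ((15.5 − 8) / 11) × 15 = 55.2273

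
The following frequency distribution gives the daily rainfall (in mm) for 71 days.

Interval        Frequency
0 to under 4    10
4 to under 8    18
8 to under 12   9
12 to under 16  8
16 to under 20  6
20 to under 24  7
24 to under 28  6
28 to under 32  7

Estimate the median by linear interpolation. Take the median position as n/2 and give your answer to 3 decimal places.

Cumulative frequencies: 10, 28, 37, 45, 51, 58, 64, 71
n = 71; position = n/2 = 35.5.
This falls in the class 8 to under 12: L = 8, F = 28, f = 9, h = 4.
Median ≈ 8 + ((35.5 − 28) / 9) × 4 = 11.3333

11.333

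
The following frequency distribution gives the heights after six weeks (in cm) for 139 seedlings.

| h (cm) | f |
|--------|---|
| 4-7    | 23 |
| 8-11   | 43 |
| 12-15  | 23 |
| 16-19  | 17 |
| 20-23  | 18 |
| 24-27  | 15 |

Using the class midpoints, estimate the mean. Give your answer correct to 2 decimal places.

Midpoints: 5.5, 9.5, 13.5, 17.5, 21.5, 25.5
Σfm = 23×5.5 + 43×9.5 + 23×13.5 + 17×17.5 + 18×21.5 + 15×25.5 = 1912.5
n = Σf = 139
Mean = 1912.5 / 139 = 13.7590

13.76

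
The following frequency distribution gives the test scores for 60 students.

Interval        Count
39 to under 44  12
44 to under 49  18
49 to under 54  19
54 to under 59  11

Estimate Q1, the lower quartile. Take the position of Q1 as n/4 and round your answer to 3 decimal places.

44.833

Cumulative frequencies: 12, 30, 49, 60
n = 60; position = n/4 = 15.
This falls in the class 44 to under 49: L = 44, F = 12, f = 18, h = 5.
Lower quartile ≈ 44 + ((15 − 12) / 18) × 5 = 44.8333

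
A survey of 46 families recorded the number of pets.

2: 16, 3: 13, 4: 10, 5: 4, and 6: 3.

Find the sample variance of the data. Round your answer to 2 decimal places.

1.47

Values: 2, 3, 4, 5, 6
n = 46, Σfx = 149, mean = 3.2391
Σfx² = 549
Σf(x − x̄)² = Σfx² − (Σfx)²/n = 549 − 149²/46 = 66.3696
Sample variance = 66.3696 / 45 = 1.4749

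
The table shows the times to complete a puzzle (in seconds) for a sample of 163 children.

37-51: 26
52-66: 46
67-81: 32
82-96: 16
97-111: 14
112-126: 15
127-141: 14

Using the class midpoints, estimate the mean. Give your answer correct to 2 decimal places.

Midpoints: 44, 59, 74, 89, 104, 119, 134
Σfm = 26×44 + 46×59 + 32×74 + 16×89 + 14×104 + 15×119 + 14×134 = 12767
n = Σf = 163
Mean = 12767 / 163 = 78.3252

78.33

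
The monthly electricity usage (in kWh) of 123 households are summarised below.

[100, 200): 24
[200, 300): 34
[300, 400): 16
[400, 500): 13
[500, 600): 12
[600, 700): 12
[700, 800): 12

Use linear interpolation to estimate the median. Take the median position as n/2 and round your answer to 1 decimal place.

321.9

Cumulative frequencies: 24, 58, 74, 87, 99, 111, 123
n = 123; position = n/2 = 61.5.
This falls in the class [300, 400): L = 300, F = 58, f = 16, h = 100.
Median ≈ 300 + ((61.5 − 58) / 16) × 100 = 321.8750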